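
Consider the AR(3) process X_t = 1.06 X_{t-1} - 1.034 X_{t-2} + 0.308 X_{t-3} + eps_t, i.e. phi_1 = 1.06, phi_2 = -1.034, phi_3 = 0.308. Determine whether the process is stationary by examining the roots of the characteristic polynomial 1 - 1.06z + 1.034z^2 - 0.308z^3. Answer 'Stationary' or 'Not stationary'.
\text{Stationary}

The AR(p) characteristic polynomial is P(z) = 1 - 1.06z + 1.034z^2 - 0.308z^3.
Stationarity requires all roots to lie outside the unit circle, i.e. |z| > 1 for every root.
Degree 3: look for a simple real root z0 first, then factor out (1 - z/z0) and solve the remaining quadratic.
Testing z0 = 2.5: P(2.5) = 1 + (-1.06)(2.5) + (1.034)(2.5)^2 + (-0.308)(2.5)^3
  = 1 + (-2.65) + (6.4625) + (-4.8125) = 0.  So z_0 = 2.5 is a root, |z_0| = 2.5.
Divide out the factor (1 - 0.4 z) = (1 - z/z0) (since 1/z0 = 0.4):
  P(z) = (1 - 0.4 z)(1 + (-0.66) z + (0.77) z^2)
  [check: z-coef -0.66 - (0.4) = -1.06; z^2-coef 0.77 - (0.4)(-0.66) = 1.034; z^3-coef -(0.4)(0.77) = -0.308.]
Remaining roots from the quadratic factor 1 + (-0.66) z + (0.77) z^2:
  Set 1 + (-0.66) z + (0.77) z^2 = 0, i.e. a z^2 + b z + c = 0 with a = 0.77, b = -0.66, c = 1.
  Discriminant D = b^2 - 4ac = (-0.66)^2 - 4*(0.77)*1 = 0.4356 - (3.08) = -2.6444.
  D < 0, so the roots are the complex-conjugate pair z = (-b +/- i sqrt(-D)) / (2a) = 0.4286 +/- 1.0559i.
  For a conjugate pair |z|^2 = z * conj(z) = (product of roots) = c/a = 1/(0.77) = 1.298701, so |z| = sqrt(1.298701) = 1.1396 for both roots.
Moduli of all roots: 2.5000, 1.1396, 1.1396.
All moduli strictly greater than 1? Yes.
Verdict: Stationary.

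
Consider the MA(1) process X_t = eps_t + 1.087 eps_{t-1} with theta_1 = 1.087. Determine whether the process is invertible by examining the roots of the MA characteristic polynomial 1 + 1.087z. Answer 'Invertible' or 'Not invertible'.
\text{Not invertible}

The MA(q) characteristic polynomial is P(z) = 1 + 1.087z.
Invertibility requires all roots to lie outside the unit circle, i.e. |z| > 1 for every root.
This is linear in z: 1 + (1.087) z = 0  =>  z = -1/(1.087) = -0.919963,  |z| = 0.919963.
Moduli of all roots: 0.9200.
All moduli strictly greater than 1? No.
Verdict: Not invertible.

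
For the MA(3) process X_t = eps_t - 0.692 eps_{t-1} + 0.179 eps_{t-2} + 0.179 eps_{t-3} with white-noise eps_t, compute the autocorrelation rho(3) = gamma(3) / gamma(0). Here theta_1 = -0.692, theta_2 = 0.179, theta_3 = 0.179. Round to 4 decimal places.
\rho(3) = 0.1160

For an MA(q) process with theta_0 = 1, the autocovariance is
  gamma(k) = sigma^2 * sum_{i=0..q-k} theta_i * theta_{i+k},
and rho(k) = gamma(k) / gamma(0). Sigma^2 cancels.
  numerator   = (1)*(0.179) = 0.179.
  denominator = (1)^2 + (-0.692)^2 + (0.179)^2 + (0.179)^2 = 1.542946.
  rho(3) = 0.179 / 1.542946 = 0.1160.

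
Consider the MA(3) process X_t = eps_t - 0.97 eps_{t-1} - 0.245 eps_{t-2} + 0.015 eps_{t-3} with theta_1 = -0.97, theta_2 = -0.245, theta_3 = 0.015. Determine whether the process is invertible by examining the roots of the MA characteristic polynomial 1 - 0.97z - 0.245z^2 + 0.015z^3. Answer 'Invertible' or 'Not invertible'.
\text{Not invertible}

The MA(q) characteristic polynomial is P(z) = 1 - 0.97z - 0.245z^2 + 0.015z^3.
Invertibility requires all roots to lie outside the unit circle, i.e. |z| > 1 for every root.
Degree 3: look for a simple real root z0 first, then factor out (1 - z/z0) and solve the remaining quadratic.
Testing z0 = -4: P(-4) = 1 + (-0.97)(-4) + (-0.245)(-4)^2 + (0.015)(-4)^3
  = 1 + (3.88) + (-3.92) + (-0.96) = 0.  So z_0 = -4 is a root, |z_0| = 4.
Divide out the factor (1 + 0.25 z) = (1 - z/z0) (since 1/z0 = -0.25):
  P(z) = (1 + 0.25 z)(1 + (-1.22) z + (0.06) z^2)
  [check: z-coef -1.22 - (-0.25) = -0.97; z^2-coef 0.06 - (-0.25)(-1.22) = -0.245; z^3-coef -(-0.25)(0.06) = 0.015.]
Remaining roots from the quadratic factor 1 + (-1.22) z + (0.06) z^2:
  Set 1 + (-1.22) z + (0.06) z^2 = 0, i.e. a z^2 + b z + c = 0 with a = 0.06, b = -1.22, c = 1.
  Discriminant D = b^2 - 4ac = (-1.22)^2 - 4*(0.06)*1 = 1.4884 - (0.24) = 1.2484.
  D >= 0, so the roots are real: z = (-b +/- sqrt(D)) / (2a) = (1.22 +/- 1.117318) / (0.12).
    z_1 = (1.22 + 1.117318) / (0.12) = 19.4777,   |z_1| = 19.4777.
    z_2 = (1.22 - 1.117318) / (0.12) = 0.8557,   |z_2| = 0.8557.
Moduli of all roots: 4.0000, 19.4777, 0.8557.
All moduli strictly greater than 1? No.
Verdict: Not invertible.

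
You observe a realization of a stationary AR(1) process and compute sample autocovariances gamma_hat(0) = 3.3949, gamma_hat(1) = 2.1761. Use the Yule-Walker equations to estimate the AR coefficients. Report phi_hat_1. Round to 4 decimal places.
\hat\phi_{1} = 0.6410

The Yule-Walker equations for an AR(p) process read, in matrix form,
  Gamma_p phi = r_p,   with   (Gamma_p)_{ij} = gamma(|i - j|),
                       (r_p)_i = gamma(i),   i,j = 1..p.
Substitute the sample gammas (Toeplitz matrix and right-hand side of size 1):
  Gamma_p = [[3.3949]]
  r_p     = [2.1761]
With p = 1 this is the single equation gamma(0) phi_1 = gamma(1):
  phi_hat_1 = gamma(1) / gamma(0) = 2.1761 / 3.3949 = 0.6410.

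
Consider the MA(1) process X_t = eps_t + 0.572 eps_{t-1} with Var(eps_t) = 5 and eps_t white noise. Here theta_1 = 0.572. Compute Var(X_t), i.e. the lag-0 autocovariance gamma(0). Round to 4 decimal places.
\gamma(0) = 6.6359

For an MA(q) process X_t = eps_t + sum_i theta_i eps_{t-i} with
Var(eps_t) = sigma^2, the variance is
  gamma(0) = sigma^2 * (1 + sum_i theta_i^2).
  sum_i theta_i^2 = (0.572)^2 = 0.327184.
  gamma(0) = 5 * (1 + 0.327184) = 5 * 1.327184 = 6.63592, which rounds to 6.6359.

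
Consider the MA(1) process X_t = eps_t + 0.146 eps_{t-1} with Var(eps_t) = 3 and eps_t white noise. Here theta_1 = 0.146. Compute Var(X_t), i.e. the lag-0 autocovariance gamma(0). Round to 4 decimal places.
\gamma(0) = 3.0639

For an MA(q) process X_t = eps_t + sum_i theta_i eps_{t-i} with
Var(eps_t) = sigma^2, the variance is
  gamma(0) = sigma^2 * (1 + sum_i theta_i^2).
  sum_i theta_i^2 = (0.146)^2 = 0.021316.
  gamma(0) = 3 * (1 + 0.021316) = 3 * 1.021316 = 3.063948, which rounds to 3.0639.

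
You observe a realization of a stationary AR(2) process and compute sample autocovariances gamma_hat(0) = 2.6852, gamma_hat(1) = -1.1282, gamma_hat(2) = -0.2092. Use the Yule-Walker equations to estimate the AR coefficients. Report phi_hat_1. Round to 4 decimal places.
\hat\phi_{1} = -0.5500

The Yule-Walker equations for an AR(p) process read, in matrix form,
  Gamma_p phi = r_p,   with   (Gamma_p)_{ij} = gamma(|i - j|),
                       (r_p)_i = gamma(i),   i,j = 1..p.
Substitute the sample gammas (Toeplitz matrix and right-hand side of size 2):
  Gamma_p = [[2.6852, -1.1282], [-1.1282, 2.6852]]
  r_p     = [-1.1282, -0.2092]
Written out:
  2.6852 phi_1 - 1.1282 phi_2 = -1.1282
  -1.1282 phi_1 + 2.6852 phi_2 = -0.2092
Solve by Cramer's rule:
  det = gamma(0)^2 - gamma(1)^2 = (2.6852)^2 - (-1.1282)^2 = 7.21029904 - 1.27283524 = 5.9374638
  phi_hat_1 = [gamma(1) gamma(0) - gamma(1) gamma(2)] / det = [(-1.1282)(2.6852) - (-1.1282)(-0.2092)] / 5.9374638 = -3.26546208 / 5.9374638 = -0.55
  phi_hat_2 = [gamma(0) gamma(2) - gamma(1)^2] / det = [(2.6852)(-0.2092) - (-1.1282)^2] / 5.9374638 = -1.83457908 / 5.9374638 = -0.309
So phi_hat = [-0.5500, -0.3090].
Therefore phi_hat_1 = -0.5500.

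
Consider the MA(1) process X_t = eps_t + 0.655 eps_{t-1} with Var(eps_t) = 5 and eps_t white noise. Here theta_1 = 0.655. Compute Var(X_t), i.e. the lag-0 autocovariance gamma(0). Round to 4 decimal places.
\gamma(0) = 7.1451

For an MA(q) process X_t = eps_t + sum_i theta_i eps_{t-i} with
Var(eps_t) = sigma^2, the variance is
  gamma(0) = sigma^2 * (1 + sum_i theta_i^2).
  sum_i theta_i^2 = (0.655)^2 = 0.429025.
  gamma(0) = 5 * (1 + 0.429025) = 5 * 1.429025 = 7.145125, which rounds to 7.1451.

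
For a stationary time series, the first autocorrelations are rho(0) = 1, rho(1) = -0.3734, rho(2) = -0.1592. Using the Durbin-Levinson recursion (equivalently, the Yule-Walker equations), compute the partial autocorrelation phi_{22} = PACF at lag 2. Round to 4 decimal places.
\phi_{22} = -0.3470

The PACF at lag k is phi_{kk}, the last component of the solution
to the Yule-Walker system G_k phi = r_k where
  (G_k)_{ij} = rho(|i - j|), (r_k)_i = rho(i), i,j = 1..k.
Equivalently, Durbin-Levinson gives phi_{kk} iteratively:
  phi_{11} = rho(1)
  phi_{kk} = [rho(k) - sum_{j=1..k-1} phi_{k-1,j} rho(k-j)]
            / [1 - sum_{j=1..k-1} phi_{k-1,j} rho(j)],
  phi_{k,j} = phi_{k-1,j} - phi_{kk} phi_{k-1,k-j},  j = 1..k-1.
Step k = 1:
  phi_11 = rho(1) = -0.3734.
Step k = 2:
  phi_22 = [rho(2) - phi_11 rho(1)] / [1 - phi_11 rho(1)] = [-0.1592 - (-0.3734)(-0.3734)] / [1 - (-0.3734)(-0.3734)]
         = -0.29862756 / 0.86057244 = -0.347.
Therefore phi_{22} = -0.3470.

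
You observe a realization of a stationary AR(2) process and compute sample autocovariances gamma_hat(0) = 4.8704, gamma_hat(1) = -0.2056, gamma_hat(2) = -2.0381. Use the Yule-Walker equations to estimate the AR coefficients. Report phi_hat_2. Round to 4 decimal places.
\hat\phi_{2} = -0.4210

The Yule-Walker equations for an AR(p) process read, in matrix form,
  Gamma_p phi = r_p,   with   (Gamma_p)_{ij} = gamma(|i - j|),
                       (r_p)_i = gamma(i),   i,j = 1..p.
Substitute the sample gammas (Toeplitz matrix and right-hand side of size 2):
  Gamma_p = [[4.8704, -0.2056], [-0.2056, 4.8704]]
  r_p     = [-0.2056, -2.0381]
Written out:
  4.8704 phi_1 - 0.2056 phi_2 = -0.2056
  -0.2056 phi_1 + 4.8704 phi_2 = -2.0381
Solve by Cramer's rule:
  det = gamma(0)^2 - gamma(1)^2 = (4.8704)^2 - (-0.2056)^2 = 23.72079616 - 0.04227136 = 23.6785248
  phi_hat_1 = [gamma(1) gamma(0) - gamma(1) gamma(2)] / det = [(-0.2056)(4.8704) - (-0.2056)(-2.0381)] / 23.6785248 = -1.4203876 / 23.6785248 = -0.06
  phi_hat_2 = [gamma(0) gamma(2) - gamma(1)^2] / det = [(4.8704)(-2.0381) - (-0.2056)^2] / 23.6785248 = -9.9686336 / 23.6785248 = -0.421
So phi_hat = [-0.0600, -0.4210].
Therefore phi_hat_2 = -0.4210.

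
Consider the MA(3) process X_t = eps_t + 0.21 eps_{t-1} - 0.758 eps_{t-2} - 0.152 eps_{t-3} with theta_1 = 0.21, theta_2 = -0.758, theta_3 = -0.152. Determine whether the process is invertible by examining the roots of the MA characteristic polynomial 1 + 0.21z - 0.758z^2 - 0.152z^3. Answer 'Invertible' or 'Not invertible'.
\text{Invertible}

The MA(q) characteristic polynomial is P(z) = 1 + 0.21z - 0.758z^2 - 0.152z^3.
Invertibility requires all roots to lie outside the unit circle, i.e. |z| > 1 for every root.
Degree 3: look for a simple real root z0 first, then factor out (1 - z/z0) and solve the remaining quadratic.
Testing z0 = -5: P(-5) = 1 + (0.21)(-5) + (-0.758)(-5)^2 + (-0.152)(-5)^3
  = 1 + (-1.05) + (-18.95) + (19) = 0.  So z_0 = -5 is a root, |z_0| = 5.
Divide out the factor (1 + 0.2 z) = (1 - z/z0) (since 1/z0 = -0.2):
  P(z) = (1 + 0.2 z)(1 + (0.01) z + (-0.76) z^2)
  [check: z-coef 0.01 - (-0.2) = 0.21; z^2-coef -0.76 - (-0.2)(0.01) = -0.758; z^3-coef -(-0.2)(-0.76) = -0.152.]
Remaining roots from the quadratic factor 1 + (0.01) z + (-0.76) z^2:
  Set 1 + (0.01) z + (-0.76) z^2 = 0, i.e. a z^2 + b z + c = 0 with a = -0.76, b = 0.01, c = 1.
  Discriminant D = b^2 - 4ac = (0.01)^2 - 4*(-0.76)*1 = 0.0001 - (-3.04) = 3.0401.
  D >= 0, so the roots are real: z = (-b +/- sqrt(D)) / (2a) = (-0.01 +/- 1.743588) / (-1.52).
    z_1 = (-0.01 + 1.743588) / (-1.52) = -1.1405,   |z_1| = 1.1405.
    z_2 = (-0.01 - 1.743588) / (-1.52) = 1.1537,   |z_2| = 1.1537.
Moduli of all roots: 5.0000, 1.1405, 1.1537.
All moduli strictly greater than 1? Yes.
Verdict: Invertible.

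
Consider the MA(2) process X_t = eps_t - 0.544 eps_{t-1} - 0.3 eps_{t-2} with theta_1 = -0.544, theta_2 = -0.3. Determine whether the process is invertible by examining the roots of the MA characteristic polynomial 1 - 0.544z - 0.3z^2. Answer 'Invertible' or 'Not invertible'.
\text{Invertible}

The MA(q) characteristic polynomial is P(z) = 1 - 0.544z - 0.3z^2.
Invertibility requires all roots to lie outside the unit circle, i.e. |z| > 1 for every root.
Set 1 + (-0.544) z + (-0.3) z^2 = 0, i.e. a z^2 + b z + c = 0 with a = -0.3, b = -0.544, c = 1.
Discriminant D = b^2 - 4ac = (-0.544)^2 - 4*(-0.3)*1 = 0.295936 - (-1.2) = 1.495936.
D >= 0, so the roots are real: z = (-b +/- sqrt(D)) / (2a) = (0.544 +/- 1.223085) / (-0.6).
  z_1 = (0.544 + 1.223085) / (-0.6) = -2.9451,   |z_1| = 2.9451.
  z_2 = (0.544 - 1.223085) / (-0.6) = 1.1318,   |z_2| = 1.1318.
Moduli of all roots: 2.9451, 1.1318.
All moduli strictly greater than 1? Yes.
Verdict: Invertible.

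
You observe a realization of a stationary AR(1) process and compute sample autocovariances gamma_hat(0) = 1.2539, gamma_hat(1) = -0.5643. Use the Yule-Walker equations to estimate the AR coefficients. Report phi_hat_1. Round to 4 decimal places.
\hat\phi_{1} = -0.4500

The Yule-Walker equations for an AR(p) process read, in matrix form,
  Gamma_p phi = r_p,   with   (Gamma_p)_{ij} = gamma(|i - j|),
                       (r_p)_i = gamma(i),   i,j = 1..p.
Substitute the sample gammas (Toeplitz matrix and right-hand side of size 1):
  Gamma_p = [[1.2539]]
  r_p     = [-0.5643]
With p = 1 this is the single equation gamma(0) phi_1 = gamma(1):
  phi_hat_1 = gamma(1) / gamma(0) = -0.5643 / 1.2539 = -0.4500.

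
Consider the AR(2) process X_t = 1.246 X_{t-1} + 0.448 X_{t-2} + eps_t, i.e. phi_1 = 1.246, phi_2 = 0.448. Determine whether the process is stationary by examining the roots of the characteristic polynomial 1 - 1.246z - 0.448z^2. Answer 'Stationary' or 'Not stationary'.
\text{Not stationary}

The AR(p) characteristic polynomial is P(z) = 1 - 1.246z - 0.448z^2.
Stationarity requires all roots to lie outside the unit circle, i.e. |z| > 1 for every root.
Set 1 + (-1.246) z + (-0.448) z^2 = 0, i.e. a z^2 + b z + c = 0 with a = -0.448, b = -1.246, c = 1.
Discriminant D = b^2 - 4ac = (-1.246)^2 - 4*(-0.448)*1 = 1.552516 - (-1.792) = 3.344516.
D >= 0, so the roots are real: z = (-b +/- sqrt(D)) / (2a) = (1.246 +/- 1.828802) / (-0.896).
  z_1 = (1.246 + 1.828802) / (-0.896) = -3.4317,   |z_1| = 3.4317.
  z_2 = (1.246 - 1.828802) / (-0.896) = 0.6504,   |z_2| = 0.6504.
Moduli of all roots: 3.4317, 0.6504.
All moduli strictly greater than 1? No.
Verdict: Not stationary.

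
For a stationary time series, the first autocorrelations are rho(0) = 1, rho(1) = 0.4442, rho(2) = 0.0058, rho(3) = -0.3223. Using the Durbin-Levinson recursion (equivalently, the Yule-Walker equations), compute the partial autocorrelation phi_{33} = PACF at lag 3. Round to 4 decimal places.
\phi_{33} = -0.2900

The PACF at lag k is phi_{kk}, the last component of the solution
to the Yule-Walker system G_k phi = r_k where
  (G_k)_{ij} = rho(|i - j|), (r_k)_i = rho(i), i,j = 1..k.
Equivalently, Durbin-Levinson gives phi_{kk} iteratively:
  phi_{11} = rho(1)
  phi_{kk} = [rho(k) - sum_{j=1..k-1} phi_{k-1,j} rho(k-j)]
            / [1 - sum_{j=1..k-1} phi_{k-1,j} rho(j)],
  phi_{k,j} = phi_{k-1,j} - phi_{kk} phi_{k-1,k-j},  j = 1..k-1.
Step k = 1:
  phi_11 = rho(1) = 0.4442.
Step k = 2:
  phi_22 = [rho(2) - phi_11 rho(1)] / [1 - phi_11 rho(1)] = [0.0058 - (0.4442)(0.4442)] / [1 - (0.4442)(0.4442)]
         = -0.19151364 / 0.80268636 = -0.238591.
  Update: phi_21 = phi_11 - phi_22 phi_11 = 0.4442 - (-0.238591)(0.4442) = 0.550182.
Step k = 3:
  phi_33 = [rho(3) - phi_21 rho(2) - phi_22 rho(1)] / [1 - phi_21 rho(1) - phi_22 rho(2)]
    numerator   = -0.3223 - (0.550182)(0.0058) - (-0.238591)(0.4442) = -0.21950899
    denominator = 1 - (0.550182)(0.4442) - (-0.238591)(0.0058) = 0.75699295
  phi_33 = -0.21950899 / 0.75699295 = -0.29.
Therefore phi_{33} = -0.2900.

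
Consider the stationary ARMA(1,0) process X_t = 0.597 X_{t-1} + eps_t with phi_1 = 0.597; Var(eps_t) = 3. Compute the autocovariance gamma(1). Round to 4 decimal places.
\gamma(1) = 2.7828

Multiply the model equation by X_{t-k} and take expectations. With theta_0 = psi_0 = 1 and psi_j the MA(infinity) weights, this gives
  gamma(k) - sum_i phi_i gamma(k-i) = c_k,
  c_k = sigma^2 * sum_{j=k..q} theta_j psi_{j-k}   (c_k = 0 for k > q),
using gamma(-m) = gamma(m).
Pure AR (q = 0): c_0 = sigma^2 = 3, c_k = 0 for k >= 1.
Equations for k = 0 and k = 1 (AR order 1):
  gamma(0) = phi_1 gamma(1) + c_0
  gamma(1) = phi_1 gamma(0) + c_1
Substituting the second into the first: gamma(0) (1 - phi_1^2) = c_0 + phi_1 c_1, so
  gamma(0) = c_0 / (1 - phi_1^2) = 3 / (1 - (0.597)^2) = 3 / 0.643591 = 4.661345.
  gamma(1) = phi_1 gamma(0) = (0.597)(4.661345) = 2.782823.
Therefore gamma(1) = 2.7828 (to 4 decimal places).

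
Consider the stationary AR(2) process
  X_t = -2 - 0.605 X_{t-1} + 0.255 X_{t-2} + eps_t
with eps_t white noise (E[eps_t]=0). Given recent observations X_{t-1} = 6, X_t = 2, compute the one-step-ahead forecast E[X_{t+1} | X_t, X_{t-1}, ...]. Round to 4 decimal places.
E[X_{t+1} \mid \mathcal F_t] = -1.6800

For an AR(p) model X_t = c + sum_i phi_i X_{t-i} + eps_t, the
one-step-ahead conditional mean is
  E[X_{t+1} | X_t, ...] = c + sum_i phi_i X_{t+1-i}.
Substitute known values:
  E[X_{t+1} | ...] = -2 + (-0.605) * (2) + (0.255) * (6)
                   = -1.6800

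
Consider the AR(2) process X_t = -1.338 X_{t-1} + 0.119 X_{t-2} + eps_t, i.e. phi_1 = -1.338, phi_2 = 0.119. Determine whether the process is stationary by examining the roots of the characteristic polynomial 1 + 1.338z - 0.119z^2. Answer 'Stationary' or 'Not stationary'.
\text{Not stationary}

The AR(p) characteristic polynomial is P(z) = 1 + 1.338z - 0.119z^2.
Stationarity requires all roots to lie outside the unit circle, i.e. |z| > 1 for every root.
Set 1 + (1.338) z + (-0.119) z^2 = 0, i.e. a z^2 + b z + c = 0 with a = -0.119, b = 1.338, c = 1.
Discriminant D = b^2 - 4ac = (1.338)^2 - 4*(-0.119)*1 = 1.790244 - (-0.476) = 2.266244.
D >= 0, so the roots are real: z = (-b +/- sqrt(D)) / (2a) = (-1.338 +/- 1.505405) / (-0.238).
  z_1 = (-1.338 + 1.505405) / (-0.238) = -0.7034,   |z_1| = 0.7034.
  z_2 = (-1.338 - 1.505405) / (-0.238) = 11.9471,   |z_2| = 11.9471.
Moduli of all roots: 0.7034, 11.9471.
All moduli strictly greater than 1? No.
Verdict: Not stationary.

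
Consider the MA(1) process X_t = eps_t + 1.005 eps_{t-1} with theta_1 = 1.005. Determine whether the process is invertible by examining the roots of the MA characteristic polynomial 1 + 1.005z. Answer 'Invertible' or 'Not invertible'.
\text{Not invertible}

The MA(q) characteristic polynomial is P(z) = 1 + 1.005z.
Invertibility requires all roots to lie outside the unit circle, i.e. |z| > 1 for every root.
This is linear in z: 1 + (1.005) z = 0  =>  z = -1/(1.005) = -0.995025,  |z| = 0.995025.
Moduli of all roots: 0.9950.
All moduli strictly greater than 1? No.
Verdict: Not invertible.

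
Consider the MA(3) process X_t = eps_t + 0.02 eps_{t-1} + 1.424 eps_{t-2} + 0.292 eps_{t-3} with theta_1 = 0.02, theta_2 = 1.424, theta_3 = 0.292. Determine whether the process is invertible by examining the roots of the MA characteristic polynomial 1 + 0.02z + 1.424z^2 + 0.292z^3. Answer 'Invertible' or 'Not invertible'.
\text{Not invertible}

The MA(q) characteristic polynomial is P(z) = 1 + 0.02z + 1.424z^2 + 0.292z^3.
Invertibility requires all roots to lie outside the unit circle, i.e. |z| > 1 for every root.
Degree 3: look for a simple real root z0 first, then factor out (1 - z/z0) and solve the remaining quadratic.
Testing z0 = -5: P(-5) = 1 + (0.02)(-5) + (1.424)(-5)^2 + (0.292)(-5)^3
  = 1 + (-0.1) + (35.6) + (-36.5) = 0.  So z_0 = -5 is a root, |z_0| = 5.
Divide out the factor (1 + 0.2 z) = (1 - z/z0) (since 1/z0 = -0.2):
  P(z) = (1 + 0.2 z)(1 + (-0.18) z + (1.46) z^2)
  [check: z-coef -0.18 - (-0.2) = 0.02; z^2-coef 1.46 - (-0.2)(-0.18) = 1.424; z^3-coef -(-0.2)(1.46) = 0.292.]
Remaining roots from the quadratic factor 1 + (-0.18) z + (1.46) z^2:
  Set 1 + (-0.18) z + (1.46) z^2 = 0, i.e. a z^2 + b z + c = 0 with a = 1.46, b = -0.18, c = 1.
  Discriminant D = b^2 - 4ac = (-0.18)^2 - 4*(1.46)*1 = 0.0324 - (5.84) = -5.8076.
  D < 0, so the roots are the complex-conjugate pair z = (-b +/- i sqrt(-D)) / (2a) = 0.0616 +/- 0.8253i.
  For a conjugate pair |z|^2 = z * conj(z) = (product of roots) = c/a = 1/(1.46) = 0.684932, so |z| = sqrt(0.684932) = 0.8276 for both roots.
Moduli of all roots: 5.0000, 0.8276, 0.8276.
All moduli strictly greater than 1? No.
Verdict: Not invertible.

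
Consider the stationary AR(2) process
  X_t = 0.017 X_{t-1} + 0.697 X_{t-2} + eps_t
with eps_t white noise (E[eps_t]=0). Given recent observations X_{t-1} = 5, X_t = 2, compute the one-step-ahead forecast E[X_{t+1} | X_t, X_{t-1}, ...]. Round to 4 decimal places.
E[X_{t+1} \mid \mathcal F_t] = 3.5190

For an AR(p) model X_t = c + sum_i phi_i X_{t-i} + eps_t, the
one-step-ahead conditional mean is
  E[X_{t+1} | X_t, ...] = c + sum_i phi_i X_{t+1-i}.
Substitute known values:
  E[X_{t+1} | ...] = (0.017) * (2) + (0.697) * (5)
                   = 3.5190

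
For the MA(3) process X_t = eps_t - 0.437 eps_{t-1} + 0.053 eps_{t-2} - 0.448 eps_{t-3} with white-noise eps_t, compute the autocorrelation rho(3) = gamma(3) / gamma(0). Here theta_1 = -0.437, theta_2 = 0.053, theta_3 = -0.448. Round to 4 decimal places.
\rho(3) = -0.3213

For an MA(q) process with theta_0 = 1, the autocovariance is
  gamma(k) = sigma^2 * sum_{i=0..q-k} theta_i * theta_{i+k},
and rho(k) = gamma(k) / gamma(0). Sigma^2 cancels.
  numerator   = (1)*(-0.448) = -0.448.
  denominator = (1)^2 + (-0.437)^2 + (0.053)^2 + (-0.448)^2 = 1.394482.
  rho(3) = -0.448 / 1.394482 = -0.3213.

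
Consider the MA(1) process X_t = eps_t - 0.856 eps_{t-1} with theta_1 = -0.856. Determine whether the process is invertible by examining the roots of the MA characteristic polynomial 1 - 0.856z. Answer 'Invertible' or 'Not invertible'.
\text{Invertible}

The MA(q) characteristic polynomial is P(z) = 1 - 0.856z.
Invertibility requires all roots to lie outside the unit circle, i.e. |z| > 1 for every root.
This is linear in z: 1 + (-0.856) z = 0  =>  z = -1/(-0.856) = 1.168224,  |z| = 1.168224.
Moduli of all roots: 1.1682.
All moduli strictly greater than 1? Yes.
Verdict: Invertible.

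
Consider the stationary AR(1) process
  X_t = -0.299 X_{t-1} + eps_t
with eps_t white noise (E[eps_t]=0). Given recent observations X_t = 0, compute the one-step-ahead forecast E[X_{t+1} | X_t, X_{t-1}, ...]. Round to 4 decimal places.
E[X_{t+1} \mid \mathcal F_t] = 0.0000

For an AR(p) model X_t = c + sum_i phi_i X_{t-i} + eps_t, the
one-step-ahead conditional mean is
  E[X_{t+1} | X_t, ...] = c + sum_i phi_i X_{t+1-i}.
Substitute known values:
  E[X_{t+1} | ...] = (-0.299) * (0)
                   = 0.0000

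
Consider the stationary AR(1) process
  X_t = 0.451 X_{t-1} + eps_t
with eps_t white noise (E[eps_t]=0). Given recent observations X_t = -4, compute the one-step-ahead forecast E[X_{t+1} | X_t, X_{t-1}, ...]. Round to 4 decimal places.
E[X_{t+1} \mid \mathcal F_t] = -1.8040

For an AR(p) model X_t = c + sum_i phi_i X_{t-i} + eps_t, the
one-step-ahead conditional mean is
  E[X_{t+1} | X_t, ...] = c + sum_i phi_i X_{t+1-i}.
Substitute known values:
  E[X_{t+1} | ...] = (0.451) * (-4)
                   = -1.8040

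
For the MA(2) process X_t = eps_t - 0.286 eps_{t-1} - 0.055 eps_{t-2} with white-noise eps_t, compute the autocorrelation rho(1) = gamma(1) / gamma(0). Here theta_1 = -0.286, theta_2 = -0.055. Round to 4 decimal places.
\rho(1) = -0.2491

For an MA(q) process with theta_0 = 1, the autocovariance is
  gamma(k) = sigma^2 * sum_{i=0..q-k} theta_i * theta_{i+k},
and rho(k) = gamma(k) / gamma(0). Sigma^2 cancels.
  numerator   = (1)*(-0.286) + (-0.286)*(-0.055) = -0.27027.
  denominator = (1)^2 + (-0.286)^2 + (-0.055)^2 = 1.084821.
  rho(1) = -0.27027 / 1.084821 = -0.2491.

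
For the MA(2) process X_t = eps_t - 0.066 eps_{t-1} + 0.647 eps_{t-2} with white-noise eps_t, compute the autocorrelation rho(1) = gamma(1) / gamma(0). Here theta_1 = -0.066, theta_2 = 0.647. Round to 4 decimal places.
\rho(1) = -0.0764

For an MA(q) process with theta_0 = 1, the autocovariance is
  gamma(k) = sigma^2 * sum_{i=0..q-k} theta_i * theta_{i+k},
and rho(k) = gamma(k) / gamma(0). Sigma^2 cancels.
  numerator   = (1)*(-0.066) + (-0.066)*(0.647) = -0.108702.
  denominator = (1)^2 + (-0.066)^2 + (0.647)^2 = 1.422965.
  rho(1) = -0.108702 / 1.422965 = -0.0764.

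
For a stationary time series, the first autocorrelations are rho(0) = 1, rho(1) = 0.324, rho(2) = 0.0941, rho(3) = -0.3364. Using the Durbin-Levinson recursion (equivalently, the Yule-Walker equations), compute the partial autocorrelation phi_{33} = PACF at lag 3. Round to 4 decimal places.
\phi_{33} = -0.4060

The PACF at lag k is phi_{kk}, the last component of the solution
to the Yule-Walker system G_k phi = r_k where
  (G_k)_{ij} = rho(|i - j|), (r_k)_i = rho(i), i,j = 1..k.
Equivalently, Durbin-Levinson gives phi_{kk} iteratively:
  phi_{11} = rho(1)
  phi_{kk} = [rho(k) - sum_{j=1..k-1} phi_{k-1,j} rho(k-j)]
            / [1 - sum_{j=1..k-1} phi_{k-1,j} rho(j)],
  phi_{k,j} = phi_{k-1,j} - phi_{kk} phi_{k-1,k-j},  j = 1..k-1.
Step k = 1:
  phi_11 = rho(1) = 0.324.
Step k = 2:
  phi_22 = [rho(2) - phi_11 rho(1)] / [1 - phi_11 rho(1)] = [0.0941 - (0.324)(0.324)] / [1 - (0.324)(0.324)]
         = -0.010876 / 0.895024 = -0.012152.
  Update: phi_21 = phi_11 - phi_22 phi_11 = 0.324 - (-0.012152)(0.324) = 0.327937.
Step k = 3:
  phi_33 = [rho(3) - phi_21 rho(2) - phi_22 rho(1)] / [1 - phi_21 rho(1) - phi_22 rho(2)]
    numerator   = -0.3364 - (0.327937)(0.0941) - (-0.012152)(0.324) = -0.36332176
    denominator = 1 - (0.327937)(0.324) - (-0.012152)(0.0941) = 0.89489184
  phi_33 = -0.36332176 / 0.89489184 = -0.406.
Therefore phi_{33} = -0.4060.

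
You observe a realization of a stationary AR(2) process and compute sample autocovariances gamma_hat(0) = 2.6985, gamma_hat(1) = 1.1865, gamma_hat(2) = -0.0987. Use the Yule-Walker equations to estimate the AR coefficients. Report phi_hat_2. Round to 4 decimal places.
\hat\phi_{2} = -0.2850

The Yule-Walker equations for an AR(p) process read, in matrix form,
  Gamma_p phi = r_p,   with   (Gamma_p)_{ij} = gamma(|i - j|),
                       (r_p)_i = gamma(i),   i,j = 1..p.
Substitute the sample gammas (Toeplitz matrix and right-hand side of size 2):
  Gamma_p = [[2.6985, 1.1865], [1.1865, 2.6985]]
  r_p     = [1.1865, -0.0987]
Written out:
  2.6985 phi_1 + 1.1865 phi_2 = 1.1865
  1.1865 phi_1 + 2.6985 phi_2 = -0.0987
Solve by Cramer's rule:
  det = gamma(0)^2 - gamma(1)^2 = (2.6985)^2 - (1.1865)^2 = 7.28190225 - 1.40778225 = 5.87412
  phi_hat_1 = [gamma(1) gamma(0) - gamma(1) gamma(2)] / det = [(1.1865)(2.6985) - (1.1865)(-0.0987)] / 5.87412 = 3.3188778 / 5.87412 = 0.565
  phi_hat_2 = [gamma(0) gamma(2) - gamma(1)^2] / det = [(2.6985)(-0.0987) - (1.1865)^2] / 5.87412 = -1.6741242 / 5.87412 = -0.285
So phi_hat = [0.5650, -0.2850].
Therefore phi_hat_2 = -0.2850.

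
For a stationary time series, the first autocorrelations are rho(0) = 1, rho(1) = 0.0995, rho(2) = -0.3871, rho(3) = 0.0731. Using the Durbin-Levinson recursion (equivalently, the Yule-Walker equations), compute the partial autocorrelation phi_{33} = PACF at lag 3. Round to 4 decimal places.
\phi_{33} = 0.2009

The PACF at lag k is phi_{kk}, the last component of the solution
to the Yule-Walker system G_k phi = r_k where
  (G_k)_{ij} = rho(|i - j|), (r_k)_i = rho(i), i,j = 1..k.
Equivalently, Durbin-Levinson gives phi_{kk} iteratively:
  phi_{11} = rho(1)
  phi_{kk} = [rho(k) - sum_{j=1..k-1} phi_{k-1,j} rho(k-j)]
            / [1 - sum_{j=1..k-1} phi_{k-1,j} rho(j)],
  phi_{k,j} = phi_{k-1,j} - phi_{kk} phi_{k-1,k-j},  j = 1..k-1.
Step k = 1:
  phi_11 = rho(1) = 0.0995.
Step k = 2:
  phi_22 = [rho(2) - phi_11 rho(1)] / [1 - phi_11 rho(1)] = [-0.3871 - (0.0995)(0.0995)] / [1 - (0.0995)(0.0995)]
         = -0.39700025 / 0.99009975 = -0.40097.
  Update: phi_21 = phi_11 - phi_22 phi_11 = 0.0995 - (-0.40097)(0.0995) = 0.139397.
Step k = 3:
  phi_33 = [rho(3) - phi_21 rho(2) - phi_22 rho(1)] / [1 - phi_21 rho(1) - phi_22 rho(2)]
    numerator   = 0.0731 - (0.139397)(-0.3871) - (-0.40097)(0.0995) = 0.1669569
    denominator = 1 - (0.139397)(0.0995) - (-0.40097)(-0.3871) = 0.83091458
  phi_33 = 0.1669569 / 0.83091458 = 0.2009.
Therefore phi_{33} = 0.2009.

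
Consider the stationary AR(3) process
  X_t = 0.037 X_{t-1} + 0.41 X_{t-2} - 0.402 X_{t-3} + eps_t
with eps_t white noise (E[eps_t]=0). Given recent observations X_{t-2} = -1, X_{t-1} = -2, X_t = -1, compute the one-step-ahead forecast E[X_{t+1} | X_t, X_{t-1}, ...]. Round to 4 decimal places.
E[X_{t+1} \mid \mathcal F_t] = -0.4550

For an AR(p) model X_t = c + sum_i phi_i X_{t-i} + eps_t, the
one-step-ahead conditional mean is
  E[X_{t+1} | X_t, ...] = c + sum_i phi_i X_{t+1-i}.
Substitute known values:
  E[X_{t+1} | ...] = (0.037) * (-1) + (0.41) * (-2) + (-0.402) * (-1)
                   = -0.4550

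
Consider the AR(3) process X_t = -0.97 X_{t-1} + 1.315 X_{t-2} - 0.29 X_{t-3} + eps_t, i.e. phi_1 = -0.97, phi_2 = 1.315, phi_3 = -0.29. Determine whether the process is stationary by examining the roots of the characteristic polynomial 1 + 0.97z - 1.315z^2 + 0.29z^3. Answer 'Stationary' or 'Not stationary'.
\text{Not stationary}

The AR(p) characteristic polynomial is P(z) = 1 + 0.97z - 1.315z^2 + 0.29z^3.
Stationarity requires all roots to lie outside the unit circle, i.e. |z| > 1 for every root.
Degree 3: look for a simple real root z0 first, then factor out (1 - z/z0) and solve the remaining quadratic.
Testing z0 = 2: P(2) = 1 + (0.97)(2) + (-1.315)(2)^2 + (0.29)(2)^3
  = 1 + (1.94) + (-5.26) + (2.32) = 0.  So z_0 = 2 is a root, |z_0| = 2.
Divide out the factor (1 - 0.5 z) = (1 - z/z0) (since 1/z0 = 0.5):
  P(z) = (1 - 0.5 z)(1 + (1.47) z + (-0.58) z^2)
  [check: z-coef 1.47 - (0.5) = 0.97; z^2-coef -0.58 - (0.5)(1.47) = -1.315; z^3-coef -(0.5)(-0.58) = 0.29.]
Remaining roots from the quadratic factor 1 + (1.47) z + (-0.58) z^2:
  Set 1 + (1.47) z + (-0.58) z^2 = 0, i.e. a z^2 + b z + c = 0 with a = -0.58, b = 1.47, c = 1.
  Discriminant D = b^2 - 4ac = (1.47)^2 - 4*(-0.58)*1 = 2.1609 - (-2.32) = 4.4809.
  D >= 0, so the roots are real: z = (-b +/- sqrt(D)) / (2a) = (-1.47 +/- 2.116814) / (-1.16).
    z_1 = (-1.47 + 2.116814) / (-1.16) = -0.5576,   |z_1| = 0.5576.
    z_2 = (-1.47 - 2.116814) / (-1.16) = 3.0921,   |z_2| = 3.0921.
Moduli of all roots: 2.0000, 0.5576, 3.0921.
All moduli strictly greater than 1? No.
Verdict: Not stationary.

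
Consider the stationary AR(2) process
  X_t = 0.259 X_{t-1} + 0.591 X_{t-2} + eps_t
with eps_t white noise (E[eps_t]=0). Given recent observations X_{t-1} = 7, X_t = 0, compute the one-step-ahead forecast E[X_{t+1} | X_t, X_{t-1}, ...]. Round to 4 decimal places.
E[X_{t+1} \mid \mathcal F_t] = 4.1370

For an AR(p) model X_t = c + sum_i phi_i X_{t-i} + eps_t, the
one-step-ahead conditional mean is
  E[X_{t+1} | X_t, ...] = c + sum_i phi_i X_{t+1-i}.
Substitute known values:
  E[X_{t+1} | ...] = (0.259) * (0) + (0.591) * (7)
                   = 4.1370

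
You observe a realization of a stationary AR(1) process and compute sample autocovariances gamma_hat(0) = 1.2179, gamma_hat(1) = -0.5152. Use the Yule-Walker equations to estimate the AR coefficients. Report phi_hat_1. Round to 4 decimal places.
\hat\phi_{1} = -0.4230

The Yule-Walker equations for an AR(p) process read, in matrix form,
  Gamma_p phi = r_p,   with   (Gamma_p)_{ij} = gamma(|i - j|),
                       (r_p)_i = gamma(i),   i,j = 1..p.
Substitute the sample gammas (Toeplitz matrix and right-hand side of size 1):
  Gamma_p = [[1.2179]]
  r_p     = [-0.5152]
With p = 1 this is the single equation gamma(0) phi_1 = gamma(1):
  phi_hat_1 = gamma(1) / gamma(0) = -0.5152 / 1.2179 = -0.4230.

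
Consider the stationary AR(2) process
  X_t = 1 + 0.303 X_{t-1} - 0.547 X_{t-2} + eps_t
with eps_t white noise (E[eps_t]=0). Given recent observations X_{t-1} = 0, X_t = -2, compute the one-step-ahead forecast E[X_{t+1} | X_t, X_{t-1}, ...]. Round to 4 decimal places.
E[X_{t+1} \mid \mathcal F_t] = 0.3940

For an AR(p) model X_t = c + sum_i phi_i X_{t-i} + eps_t, the
one-step-ahead conditional mean is
  E[X_{t+1} | X_t, ...] = c + sum_i phi_i X_{t+1-i}.
Substitute known values:
  E[X_{t+1} | ...] = 1 + (0.303) * (-2) + (-0.547) * (0)
                   = 0.3940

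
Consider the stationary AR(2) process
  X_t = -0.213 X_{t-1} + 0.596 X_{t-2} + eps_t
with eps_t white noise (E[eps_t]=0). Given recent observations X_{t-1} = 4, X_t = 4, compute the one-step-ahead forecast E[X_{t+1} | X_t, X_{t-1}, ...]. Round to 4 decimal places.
E[X_{t+1} \mid \mathcal F_t] = 1.5320

For an AR(p) model X_t = c + sum_i phi_i X_{t-i} + eps_t, the
one-step-ahead conditional mean is
  E[X_{t+1} | X_t, ...] = c + sum_i phi_i X_{t+1-i}.
Substitute known values:
  E[X_{t+1} | ...] = (-0.213) * (4) + (0.596) * (4)
                   = 1.5320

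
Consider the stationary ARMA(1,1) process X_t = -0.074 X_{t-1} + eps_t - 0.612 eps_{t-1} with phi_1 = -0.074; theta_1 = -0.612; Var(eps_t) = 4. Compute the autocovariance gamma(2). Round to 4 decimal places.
\gamma(2) = 0.2134

Multiply the model equation by X_{t-k} and take expectations. With theta_0 = psi_0 = 1 and psi_j the MA(infinity) weights, this gives
  gamma(k) - sum_i phi_i gamma(k-i) = c_k,
  c_k = sigma^2 * sum_{j=k..q} theta_j psi_{j-k}   (c_k = 0 for k > q),
using gamma(-m) = gamma(m).
psi-weights needed (psi_j = theta_j + sum_i phi_i psi_{j-i}):
  psi_1 = theta_1 + phi_1 = -0.612 + (-0.074) = -0.686
Right-hand sides:
  c_0 = sigma^2 (1 + theta_1 psi_1) = 4 * (1 + (-0.612)(-0.686)) = 4 * 1.419832 = 5.679328
  c_1 = sigma^2 theta_1 = 4 * (-0.612) = -2.448
  c_2 = 0
Equations for k = 0 and k = 1 (AR order 1):
  gamma(0) = phi_1 gamma(1) + c_0
  gamma(1) = phi_1 gamma(0) + c_1
Substituting the second into the first: gamma(0) (1 - phi_1^2) = c_0 + phi_1 c_1, so
  gamma(0) = (c_0 + phi_1 c_1) / (1 - phi_1^2) = (5.679328 + (-0.074)(-2.448)) / (1 - (-0.074)^2) = 5.86048 / 0.994524 = 5.892749.
  gamma(1) = phi_1 gamma(0) + c_1 = (-0.074)(5.892749) + (-2.448) = -2.884063.
For k = 2 (> q): gamma(2) = phi_1 gamma(1) = (-0.074)(-2.884063) = 0.213421.
Therefore gamma(2) = 0.2134 (to 4 decimal places).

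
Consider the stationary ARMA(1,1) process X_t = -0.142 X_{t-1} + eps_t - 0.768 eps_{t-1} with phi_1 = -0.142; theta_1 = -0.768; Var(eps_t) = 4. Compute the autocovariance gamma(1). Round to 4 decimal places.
\gamma(1) = -4.1200

Multiply the model equation by X_{t-k} and take expectations. With theta_0 = psi_0 = 1 and psi_j the MA(infinity) weights, this gives
  gamma(k) - sum_i phi_i gamma(k-i) = c_k,
  c_k = sigma^2 * sum_{j=k..q} theta_j psi_{j-k}   (c_k = 0 for k > q),
using gamma(-m) = gamma(m).
psi-weights needed (psi_j = theta_j + sum_i phi_i psi_{j-i}):
  psi_1 = theta_1 + phi_1 = -0.768 + (-0.142) = -0.91
Right-hand sides:
  c_0 = sigma^2 (1 + theta_1 psi_1) = 4 * (1 + (-0.768)(-0.91)) = 4 * 1.69888 = 6.79552
  c_1 = sigma^2 theta_1 = 4 * (-0.768) = -3.072
  c_2 = 0
Equations for k = 0 and k = 1 (AR order 1):
  gamma(0) = phi_1 gamma(1) + c_0
  gamma(1) = phi_1 gamma(0) + c_1
Substituting the second into the first: gamma(0) (1 - phi_1^2) = c_0 + phi_1 c_1, so
  gamma(0) = (c_0 + phi_1 c_1) / (1 - phi_1^2) = (6.79552 + (-0.142)(-3.072)) / (1 - (-0.142)^2) = 7.231744 / 0.979836 = 7.380566.
  gamma(1) = phi_1 gamma(0) + c_1 = (-0.142)(7.380566) + (-3.072) = -4.12004.
Therefore gamma(1) = -4.1200 (to 4 decimal places).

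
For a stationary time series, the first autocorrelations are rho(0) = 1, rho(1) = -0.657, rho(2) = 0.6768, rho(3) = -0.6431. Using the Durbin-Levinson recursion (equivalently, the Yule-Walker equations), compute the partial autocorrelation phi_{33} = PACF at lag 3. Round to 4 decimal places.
\phi_{33} = -0.2310

The PACF at lag k is phi_{kk}, the last component of the solution
to the Yule-Walker system G_k phi = r_k where
  (G_k)_{ij} = rho(|i - j|), (r_k)_i = rho(i), i,j = 1..k.
Equivalently, Durbin-Levinson gives phi_{kk} iteratively:
  phi_{11} = rho(1)
  phi_{kk} = [rho(k) - sum_{j=1..k-1} phi_{k-1,j} rho(k-j)]
            / [1 - sum_{j=1..k-1} phi_{k-1,j} rho(j)],
  phi_{k,j} = phi_{k-1,j} - phi_{kk} phi_{k-1,k-j},  j = 1..k-1.
Step k = 1:
  phi_11 = rho(1) = -0.657.
Step k = 2:
  phi_22 = [rho(2) - phi_11 rho(1)] / [1 - phi_11 rho(1)] = [0.6768 - (-0.657)(-0.657)] / [1 - (-0.657)(-0.657)]
         = 0.245151 / 0.568351 = 0.431337.
  Update: phi_21 = phi_11 - phi_22 phi_11 = -0.657 - (0.431337)(-0.657) = -0.373611.
Step k = 3:
  phi_33 = [rho(3) - phi_21 rho(2) - phi_22 rho(1)] / [1 - phi_21 rho(1) - phi_22 rho(2)]
    numerator   = -0.6431 - (-0.373611)(0.6768) - (0.431337)(-0.657) = -0.1068512
    denominator = 1 - (-0.373611)(-0.657) - (0.431337)(0.6768) = 0.46260822
  phi_33 = -0.1068512 / 0.46260822 = -0.231.
Therefore phi_{33} = -0.2310.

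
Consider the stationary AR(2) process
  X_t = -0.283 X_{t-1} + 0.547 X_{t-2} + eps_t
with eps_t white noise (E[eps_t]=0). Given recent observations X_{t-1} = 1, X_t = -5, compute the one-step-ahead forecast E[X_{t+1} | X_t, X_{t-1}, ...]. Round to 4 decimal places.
E[X_{t+1} \mid \mathcal F_t] = 1.9620

For an AR(p) model X_t = c + sum_i phi_i X_{t-i} + eps_t, the
one-step-ahead conditional mean is
  E[X_{t+1} | X_t, ...] = c + sum_i phi_i X_{t+1-i}.
Substitute known values:
  E[X_{t+1} | ...] = (-0.283) * (-5) + (0.547) * (1)
                   = 1.9620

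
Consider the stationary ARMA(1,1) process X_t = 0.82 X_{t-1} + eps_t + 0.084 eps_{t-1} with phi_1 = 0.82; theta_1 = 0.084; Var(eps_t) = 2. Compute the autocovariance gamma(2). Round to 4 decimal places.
\gamma(2) = 4.8372

Multiply the model equation by X_{t-k} and take expectations. With theta_0 = psi_0 = 1 and psi_j the MA(infinity) weights, this gives
  gamma(k) - sum_i phi_i gamma(k-i) = c_k,
  c_k = sigma^2 * sum_{j=k..q} theta_j psi_{j-k}   (c_k = 0 for k > q),
using gamma(-m) = gamma(m).
psi-weights needed (psi_j = theta_j + sum_i phi_i psi_{j-i}):
  psi_1 = theta_1 + phi_1 = 0.084 + (0.82) = 0.904
Right-hand sides:
  c_0 = sigma^2 (1 + theta_1 psi_1) = 2 * (1 + (0.084)(0.904)) = 2 * 1.075936 = 2.151872
  c_1 = sigma^2 theta_1 = 2 * (0.084) = 0.168
  c_2 = 0
Equations for k = 0 and k = 1 (AR order 1):
  gamma(0) = phi_1 gamma(1) + c_0
  gamma(1) = phi_1 gamma(0) + c_1
Substituting the second into the first: gamma(0) (1 - phi_1^2) = c_0 + phi_1 c_1, so
  gamma(0) = (c_0 + phi_1 c_1) / (1 - phi_1^2) = (2.151872 + (0.82)(0.168)) / (1 - (0.82)^2) = 2.289632 / 0.3276 = 6.989109.
  gamma(1) = phi_1 gamma(0) + c_1 = (0.82)(6.989109) + (0.168) = 5.899069.
For k = 2 (> q): gamma(2) = phi_1 gamma(1) = (0.82)(5.899069) = 4.837237.
Therefore gamma(2) = 4.8372 (to 4 decimal places).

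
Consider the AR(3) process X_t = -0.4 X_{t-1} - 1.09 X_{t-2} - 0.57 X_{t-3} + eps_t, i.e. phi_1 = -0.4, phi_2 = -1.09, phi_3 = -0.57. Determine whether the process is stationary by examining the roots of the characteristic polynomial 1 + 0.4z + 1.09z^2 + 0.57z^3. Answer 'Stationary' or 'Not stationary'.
\text{Not stationary}

The AR(p) characteristic polynomial is P(z) = 1 + 0.4z + 1.09z^2 + 0.57z^3.
Stationarity requires all roots to lie outside the unit circle, i.e. |z| > 1 for every root.
Degree 3: look for a simple real root z0 first, then factor out (1 - z/z0) and solve the remaining quadratic.
Testing z0 = -2: P(-2) = 1 + (0.4)(-2) + (1.09)(-2)^2 + (0.57)(-2)^3
  = 1 + (-0.8) + (4.36) + (-4.56) = 0.  So z_0 = -2 is a root, |z_0| = 2.
Divide out the factor (1 + 0.5 z) = (1 - z/z0) (since 1/z0 = -0.5):
  P(z) = (1 + 0.5 z)(1 + (-0.1) z + (1.14) z^2)
  [check: z-coef -0.1 - (-0.5) = 0.4; z^2-coef 1.14 - (-0.5)(-0.1) = 1.09; z^3-coef -(-0.5)(1.14) = 0.57.]
Remaining roots from the quadratic factor 1 + (-0.1) z + (1.14) z^2:
  Set 1 + (-0.1) z + (1.14) z^2 = 0, i.e. a z^2 + b z + c = 0 with a = 1.14, b = -0.1, c = 1.
  Discriminant D = b^2 - 4ac = (-0.1)^2 - 4*(1.14)*1 = 0.01 - (4.56) = -4.55.
  D < 0, so the roots are the complex-conjugate pair z = (-b +/- i sqrt(-D)) / (2a) = 0.0439 +/- 0.9356i.
  For a conjugate pair |z|^2 = z * conj(z) = (product of roots) = c/a = 1/(1.14) = 0.877193, so |z| = sqrt(0.877193) = 0.9366 for both roots.
Moduli of all roots: 2.0000, 0.9366, 0.9366.
All moduli strictly greater than 1? No.
Verdict: Not stationary.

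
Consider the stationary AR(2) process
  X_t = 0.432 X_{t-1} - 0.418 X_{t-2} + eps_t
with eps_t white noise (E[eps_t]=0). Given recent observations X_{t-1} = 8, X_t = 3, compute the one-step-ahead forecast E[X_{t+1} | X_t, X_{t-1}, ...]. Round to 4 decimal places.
E[X_{t+1} \mid \mathcal F_t] = -2.0480

For an AR(p) model X_t = c + sum_i phi_i X_{t-i} + eps_t, the
one-step-ahead conditional mean is
  E[X_{t+1} | X_t, ...] = c + sum_i phi_i X_{t+1-i}.
Substitute known values:
  E[X_{t+1} | ...] = (0.432) * (3) + (-0.418) * (8)
                   = -2.0480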